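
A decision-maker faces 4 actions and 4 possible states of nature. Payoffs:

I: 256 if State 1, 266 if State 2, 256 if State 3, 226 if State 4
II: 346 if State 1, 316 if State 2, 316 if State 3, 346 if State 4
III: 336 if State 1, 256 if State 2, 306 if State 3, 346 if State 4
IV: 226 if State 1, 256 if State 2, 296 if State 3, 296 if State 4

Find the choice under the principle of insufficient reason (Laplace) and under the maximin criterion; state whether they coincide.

Row averages: I=251, II=331, III=311, IV=268.5
Highest average = 331 → II.
Row minima: I=226, II=316, III=256, IV=226
Best worst-case = 316 → II.

laplace → II; maximin → II (agree)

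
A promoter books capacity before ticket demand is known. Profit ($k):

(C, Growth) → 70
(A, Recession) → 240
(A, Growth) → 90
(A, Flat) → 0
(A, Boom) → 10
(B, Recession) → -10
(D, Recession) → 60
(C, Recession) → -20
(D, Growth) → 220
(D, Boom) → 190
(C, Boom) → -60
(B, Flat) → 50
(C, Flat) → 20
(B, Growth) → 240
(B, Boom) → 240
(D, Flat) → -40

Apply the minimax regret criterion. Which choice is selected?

Column bests: Recession=240, Flat=50, Growth=240, Boom=240.
A regrets: 0, 50, 150, 230 → max 230
B regrets: 250, 0, 0, 0 → max 250
C regrets: 260, 30, 170, 300 → max 300
D regrets: 180, 90, 20, 50 → max 180
Smallest max regret = 180 → D.

D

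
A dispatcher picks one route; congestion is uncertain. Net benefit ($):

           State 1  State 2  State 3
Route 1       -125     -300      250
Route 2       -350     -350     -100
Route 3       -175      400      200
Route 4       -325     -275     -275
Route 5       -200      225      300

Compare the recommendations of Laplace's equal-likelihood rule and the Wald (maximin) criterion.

laplace → Route 3; maximin → Route 3 (agree)

Row averages: Route 1=-175/3, Route 2=-800/3, Route 3=425/3, Route 4=-875/3, Route 5=325/3
Highest average = 425/3 → Route 3.
Row minima: Route 1=-300, Route 2=-350, Route 3=-175, Route 4=-325, Route 5=-200
Best worst-case = -175 → Route 3.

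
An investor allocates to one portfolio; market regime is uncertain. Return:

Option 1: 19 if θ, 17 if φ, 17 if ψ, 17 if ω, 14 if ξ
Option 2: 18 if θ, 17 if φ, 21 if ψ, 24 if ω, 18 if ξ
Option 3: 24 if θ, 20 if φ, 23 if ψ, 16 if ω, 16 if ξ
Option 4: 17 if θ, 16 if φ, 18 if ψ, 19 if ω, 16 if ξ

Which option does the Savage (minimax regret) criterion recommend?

Option 2

Column bests: θ=24, φ=20, ψ=23, ω=24, ξ=18.
Option 1 regrets: 5, 3, 6, 7, 4 → max 7
Option 2 regrets: 6, 3, 2, 0, 0 → max 6
Option 3 regrets: 0, 0, 0, 8, 2 → max 8
Option 4 regrets: 7, 4, 5, 5, 2 → max 7
Smallest max regret = 6 → Option 2.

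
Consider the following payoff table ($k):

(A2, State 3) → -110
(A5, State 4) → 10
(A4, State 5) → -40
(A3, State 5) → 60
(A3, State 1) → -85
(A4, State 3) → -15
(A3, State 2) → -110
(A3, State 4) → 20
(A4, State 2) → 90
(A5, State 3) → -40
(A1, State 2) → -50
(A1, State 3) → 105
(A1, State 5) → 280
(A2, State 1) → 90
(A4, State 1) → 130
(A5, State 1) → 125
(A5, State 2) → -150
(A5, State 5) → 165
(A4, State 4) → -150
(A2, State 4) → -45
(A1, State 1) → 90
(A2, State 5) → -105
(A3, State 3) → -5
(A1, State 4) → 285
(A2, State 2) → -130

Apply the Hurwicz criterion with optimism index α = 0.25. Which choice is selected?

A1: 0.25·285 + 0.75·(-50) = 33.75
A2: 0.25·90 + 0.75·(-130) = -75
A3: 0.25·60 + 0.75·(-110) = -67.5
A4: 0.25·130 + 0.75·(-150) = -80
A5: 0.25·165 + 0.75·(-150) = -71.25
Highest Hurwicz score = 33.75 → A1.

A1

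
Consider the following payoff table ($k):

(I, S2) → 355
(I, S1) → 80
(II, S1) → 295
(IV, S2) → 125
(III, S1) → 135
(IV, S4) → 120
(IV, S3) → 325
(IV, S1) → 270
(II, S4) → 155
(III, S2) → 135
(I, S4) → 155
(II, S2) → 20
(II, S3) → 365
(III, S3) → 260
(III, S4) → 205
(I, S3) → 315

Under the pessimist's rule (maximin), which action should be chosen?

Row minima: I=80, II=20, III=135, IV=120
Best worst-case = 135 → III.

III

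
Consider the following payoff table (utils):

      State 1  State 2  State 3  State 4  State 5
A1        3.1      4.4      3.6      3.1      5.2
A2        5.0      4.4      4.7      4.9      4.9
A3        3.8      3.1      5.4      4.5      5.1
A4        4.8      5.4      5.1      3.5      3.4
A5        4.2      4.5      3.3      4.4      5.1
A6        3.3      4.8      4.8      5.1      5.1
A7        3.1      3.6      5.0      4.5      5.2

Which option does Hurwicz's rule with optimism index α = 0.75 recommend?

A1: 0.75·5.2 + 0.25·3.1 = 4.675
A2: 0.75·5.0 + 0.25·4.4 = 4.85
A3: 0.75·5.4 + 0.25·3.1 = 4.825
A4: 0.75·5.4 + 0.25·3.4 = 4.9
A5: 0.75·5.1 + 0.25·3.3 = 4.65
A6: 0.75·5.1 + 0.25·3.3 = 4.65
A7: 0.75·5.2 + 0.25·3.1 = 4.675
Highest Hurwicz score = 4.9 → A4.

A4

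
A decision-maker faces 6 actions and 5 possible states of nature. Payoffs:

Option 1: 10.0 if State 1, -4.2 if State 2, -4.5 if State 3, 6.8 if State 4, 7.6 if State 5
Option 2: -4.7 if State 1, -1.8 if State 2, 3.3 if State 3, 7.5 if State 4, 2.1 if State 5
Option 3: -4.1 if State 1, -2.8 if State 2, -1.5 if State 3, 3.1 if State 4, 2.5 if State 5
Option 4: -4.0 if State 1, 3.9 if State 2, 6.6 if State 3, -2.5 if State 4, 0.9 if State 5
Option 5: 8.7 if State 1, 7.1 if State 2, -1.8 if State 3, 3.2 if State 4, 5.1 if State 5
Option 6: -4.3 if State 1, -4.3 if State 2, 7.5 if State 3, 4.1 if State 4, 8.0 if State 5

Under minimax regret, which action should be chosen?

Column bests: State 1=10.0, State 2=7.1, State 3=7.5, State 4=7.5, State 5=8.0.
Option 1 regrets: 0.0, 11.3, 12.0, 0.7, 0.4 → max 12.0
Option 2 regrets: 14.7, 8.9, 4.2, 0.0, 5.9 → max 14.7
Option 3 regrets: 14.1, 9.9, 9.0, 4.4, 5.5 → max 14.1
Option 4 regrets: 14.0, 3.2, 0.9, 10.0, 7.1 → max 14.0
Option 5 regrets: 1.3, 0.0, 9.3, 4.3, 2.9 → max 9.3
Option 6 regrets: 14.3, 11.4, 0.0, 3.4, 0.0 → max 14.3
Smallest max regret = 9.3 → Option 5.

Option 5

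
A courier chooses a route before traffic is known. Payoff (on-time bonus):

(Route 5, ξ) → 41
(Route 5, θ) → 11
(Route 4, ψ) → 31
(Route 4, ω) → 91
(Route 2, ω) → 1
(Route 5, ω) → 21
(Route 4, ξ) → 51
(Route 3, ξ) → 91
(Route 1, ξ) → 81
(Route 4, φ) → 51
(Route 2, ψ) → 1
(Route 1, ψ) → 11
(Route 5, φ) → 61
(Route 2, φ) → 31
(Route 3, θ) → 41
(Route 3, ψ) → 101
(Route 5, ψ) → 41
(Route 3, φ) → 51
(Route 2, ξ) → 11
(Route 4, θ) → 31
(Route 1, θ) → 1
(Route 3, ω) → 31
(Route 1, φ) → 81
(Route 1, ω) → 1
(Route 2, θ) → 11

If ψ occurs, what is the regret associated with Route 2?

Best payoff under ψ is 101.
Regret = 101 − 1 = 100.

100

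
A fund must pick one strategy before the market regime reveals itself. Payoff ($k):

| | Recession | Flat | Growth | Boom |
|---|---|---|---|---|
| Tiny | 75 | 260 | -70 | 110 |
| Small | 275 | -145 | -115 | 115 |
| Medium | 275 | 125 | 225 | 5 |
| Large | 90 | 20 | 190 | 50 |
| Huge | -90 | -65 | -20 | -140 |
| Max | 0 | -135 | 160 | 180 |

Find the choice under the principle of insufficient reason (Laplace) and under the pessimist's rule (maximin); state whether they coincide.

Row averages: Tiny=93.75, Small=32.5, Medium=157.5, Large=87.5, Huge=-78.75, Max=51.25
Highest average = 157.5 → Medium.
Row minima: Tiny=-70, Small=-145, Medium=5, Large=20, Huge=-140, Max=-135
Best worst-case = 20 → Large.

laplace → Medium; maximin → Large (disagree)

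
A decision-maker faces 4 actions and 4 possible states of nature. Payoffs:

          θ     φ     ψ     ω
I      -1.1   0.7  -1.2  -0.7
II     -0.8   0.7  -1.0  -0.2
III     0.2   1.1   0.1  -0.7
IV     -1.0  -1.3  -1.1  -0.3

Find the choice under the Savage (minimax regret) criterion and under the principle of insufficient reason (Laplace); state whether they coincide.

Column bests: θ=0.2, φ=1.1, ψ=0.1, ω=-0.2.
I regrets: 1.3, 0.4, 1.3, 0.5 → max 1.3
II regrets: 1.0, 0.4, 1.1, 0.0 → max 1.1
III regrets: 0.0, 0.0, 0.0, 0.5 → max 0.5
IV regrets: 1.2, 2.4, 1.2, 0.1 → max 2.4
Smallest max regret = 0.5 → III.
Row averages: I=-0.575, II=-0.325, III=0.175, IV=-0.925
Highest average = 0.175 → III.

minimax regret → III; laplace → III (agree)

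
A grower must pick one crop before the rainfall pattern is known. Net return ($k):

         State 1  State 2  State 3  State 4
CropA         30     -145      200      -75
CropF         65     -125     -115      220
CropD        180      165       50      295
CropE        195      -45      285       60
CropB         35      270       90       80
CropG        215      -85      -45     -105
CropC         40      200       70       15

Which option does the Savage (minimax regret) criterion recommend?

Column bests: State 1=215, State 2=270, State 3=285, State 4=295.
CropA regrets: 185, 415, 85, 370 → max 415
CropF regrets: 150, 395, 400, 75 → max 400
CropD regrets: 35, 105, 235, 0 → max 235
CropE regrets: 20, 315, 0, 235 → max 315
CropB regrets: 180, 0, 195, 215 → max 215
CropG regrets: 0, 355, 330, 400 → max 400
CropC regrets: 175, 70, 215, 280 → max 280
Smallest max regret = 215 → CropB.

CropB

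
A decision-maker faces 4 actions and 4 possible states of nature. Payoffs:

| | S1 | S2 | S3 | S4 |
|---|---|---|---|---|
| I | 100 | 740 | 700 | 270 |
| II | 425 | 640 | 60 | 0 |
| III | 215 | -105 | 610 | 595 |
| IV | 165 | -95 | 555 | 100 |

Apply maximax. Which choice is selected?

I

Row maxima: I=740, II=640, III=610, IV=555
Best best-case = 740 → I.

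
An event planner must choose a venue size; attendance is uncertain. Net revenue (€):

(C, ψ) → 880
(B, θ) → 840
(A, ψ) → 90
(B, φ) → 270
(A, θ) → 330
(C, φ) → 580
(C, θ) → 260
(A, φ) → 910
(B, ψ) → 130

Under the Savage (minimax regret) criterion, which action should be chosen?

Column bests: θ=840, φ=910, ψ=880.
A regrets: 510, 0, 790 → max 790
B regrets: 0, 640, 750 → max 750
C regrets: 580, 330, 0 → max 580
Smallest max regret = 580 → C.

C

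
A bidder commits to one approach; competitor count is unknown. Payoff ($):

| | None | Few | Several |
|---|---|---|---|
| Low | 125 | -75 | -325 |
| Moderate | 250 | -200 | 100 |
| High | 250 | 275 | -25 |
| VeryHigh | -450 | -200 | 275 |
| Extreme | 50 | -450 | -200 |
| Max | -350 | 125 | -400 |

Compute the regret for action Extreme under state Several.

Best payoff under Several is 275.
Regret = 275 − (-200) = 475.

475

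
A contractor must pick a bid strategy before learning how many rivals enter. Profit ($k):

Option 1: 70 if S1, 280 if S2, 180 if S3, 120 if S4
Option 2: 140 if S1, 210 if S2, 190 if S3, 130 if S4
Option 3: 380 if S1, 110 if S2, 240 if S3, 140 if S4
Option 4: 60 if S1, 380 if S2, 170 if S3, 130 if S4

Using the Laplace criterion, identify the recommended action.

Row averages: Option 1=162.5, Option 2=167.5, Option 3=217.5, Option 4=185
Highest average = 217.5 → Option 3.

Option 3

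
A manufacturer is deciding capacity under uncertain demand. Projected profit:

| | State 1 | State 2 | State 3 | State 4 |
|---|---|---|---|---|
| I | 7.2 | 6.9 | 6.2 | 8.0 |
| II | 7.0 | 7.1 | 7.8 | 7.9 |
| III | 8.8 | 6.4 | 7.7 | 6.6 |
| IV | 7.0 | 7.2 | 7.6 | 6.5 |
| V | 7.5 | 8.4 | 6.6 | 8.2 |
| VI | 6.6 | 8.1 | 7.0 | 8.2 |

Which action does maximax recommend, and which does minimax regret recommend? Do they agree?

maximax → III; minimax regret → V (disagree)

Row maxima: I=8.0, II=7.9, III=8.8, IV=7.6, V=8.4, VI=8.2
Best best-case = 8.8 → III.
Column bests: State 1=8.8, State 2=8.4, State 3=7.8, State 4=8.2.
I regrets: 1.6, 1.5, 1.6, 0.2 → max 1.6
II regrets: 1.8, 1.3, 0.0, 0.3 → max 1.8
III regrets: 0.0, 2.0, 0.1, 1.6 → max 2.0
IV regrets: 1.8, 1.2, 0.2, 1.7 → max 1.8
V regrets: 1.3, 0.0, 1.2, 0.0 → max 1.3
VI regrets: 2.2, 0.3, 0.8, 0.0 → max 2.2
Smallest max regret = 1.3 → V.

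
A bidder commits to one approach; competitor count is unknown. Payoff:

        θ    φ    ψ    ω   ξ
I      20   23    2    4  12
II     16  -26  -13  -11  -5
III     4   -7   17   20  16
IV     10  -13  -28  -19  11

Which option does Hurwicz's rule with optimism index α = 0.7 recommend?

I

I: 0.7·23 + 0.3·2 = 16.7
II: 0.7·16 + 0.3·(-26) = 3.4
III: 0.7·20 + 0.3·(-7) = 11.9
IV: 0.7·11 + 0.3·(-28) = -0.7
Highest Hurwicz score = 16.7 → I.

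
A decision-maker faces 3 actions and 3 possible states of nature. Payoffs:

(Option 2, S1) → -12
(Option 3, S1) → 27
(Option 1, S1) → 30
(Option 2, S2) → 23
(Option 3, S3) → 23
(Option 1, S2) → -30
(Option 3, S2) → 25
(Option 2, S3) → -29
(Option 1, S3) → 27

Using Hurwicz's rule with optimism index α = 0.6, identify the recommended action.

Option 3

Option 1: 0.6·30 + 0.4·(-30) = 6
Option 2: 0.6·23 + 0.4·(-29) = 2.2
Option 3: 0.6·27 + 0.4·23 = 25.4
Highest Hurwicz score = 25.4 → Option 3.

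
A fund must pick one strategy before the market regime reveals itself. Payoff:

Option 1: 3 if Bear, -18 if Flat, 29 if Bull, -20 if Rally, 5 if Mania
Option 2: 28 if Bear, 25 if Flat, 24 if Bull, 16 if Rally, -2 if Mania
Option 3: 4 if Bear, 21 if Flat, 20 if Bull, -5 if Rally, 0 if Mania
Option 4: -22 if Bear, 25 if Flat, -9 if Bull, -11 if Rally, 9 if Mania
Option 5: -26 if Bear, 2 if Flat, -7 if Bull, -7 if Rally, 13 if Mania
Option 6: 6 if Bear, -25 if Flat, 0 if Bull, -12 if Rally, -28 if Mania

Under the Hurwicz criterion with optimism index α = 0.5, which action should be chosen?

Option 2

Option 1: 0.5·29 + 0.5·(-20) = 4.5
Option 2: 0.5·28 + 0.5·(-2) = 13
Option 3: 0.5·21 + 0.5·(-5) = 8
Option 4: 0.5·25 + 0.5·(-22) = 1.5
Option 5: 0.5·13 + 0.5·(-26) = -6.5
Option 6: 0.5·6 + 0.5·(-28) = -11
Highest Hurwicz score = 13 → Option 2.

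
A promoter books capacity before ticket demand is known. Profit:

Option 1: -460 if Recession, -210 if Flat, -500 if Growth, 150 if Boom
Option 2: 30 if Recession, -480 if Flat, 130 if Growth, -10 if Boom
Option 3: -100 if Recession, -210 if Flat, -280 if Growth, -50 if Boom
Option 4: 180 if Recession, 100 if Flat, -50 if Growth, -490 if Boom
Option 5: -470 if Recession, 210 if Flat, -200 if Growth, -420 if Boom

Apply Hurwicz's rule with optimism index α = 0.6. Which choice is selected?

Option 1: 0.6·150 + 0.4·(-500) = -110
Option 2: 0.6·130 + 0.4·(-480) = -114
Option 3: 0.6·(-50) + 0.4·(-280) = -142
Option 4: 0.6·180 + 0.4·(-490) = -88
Option 5: 0.6·210 + 0.4·(-470) = -62
Highest Hurwicz score = -62 → Option 5.

Option 5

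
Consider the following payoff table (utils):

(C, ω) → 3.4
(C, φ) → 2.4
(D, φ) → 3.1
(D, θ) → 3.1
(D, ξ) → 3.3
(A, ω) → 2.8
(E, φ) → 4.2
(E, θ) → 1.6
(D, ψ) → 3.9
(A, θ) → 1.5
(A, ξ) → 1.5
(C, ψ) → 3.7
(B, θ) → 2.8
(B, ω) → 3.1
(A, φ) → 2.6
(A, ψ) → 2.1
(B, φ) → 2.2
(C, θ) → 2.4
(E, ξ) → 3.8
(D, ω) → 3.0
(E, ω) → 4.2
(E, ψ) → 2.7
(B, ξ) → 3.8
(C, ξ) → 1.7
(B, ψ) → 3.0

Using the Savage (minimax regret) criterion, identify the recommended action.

Column bests: θ=3.1, φ=4.2, ψ=3.9, ω=4.2, ξ=3.8.
A regrets: 1.6, 1.6, 1.8, 1.4, 2.3 → max 2.3
B regrets: 0.3, 2.0, 0.9, 1.1, 0.0 → max 2.0
C regrets: 0.7, 1.8, 0.2, 0.8, 2.1 → max 2.1
D regrets: 0.0, 1.1, 0.0, 1.2, 0.5 → max 1.2
E regrets: 1.5, 0.0, 1.2, 0.0, 0.0 → max 1.5
Smallest max regret = 1.2 → D.

D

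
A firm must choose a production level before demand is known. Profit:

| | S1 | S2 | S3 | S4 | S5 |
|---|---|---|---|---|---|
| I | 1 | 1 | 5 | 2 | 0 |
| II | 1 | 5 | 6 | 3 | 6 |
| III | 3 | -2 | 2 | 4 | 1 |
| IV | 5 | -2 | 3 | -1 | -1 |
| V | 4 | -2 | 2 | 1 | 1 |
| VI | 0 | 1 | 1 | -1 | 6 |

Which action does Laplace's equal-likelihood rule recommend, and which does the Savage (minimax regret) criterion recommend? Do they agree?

laplace → II; minimax regret → II (agree)

Row averages: I=1.8, II=4.2, III=1.6, IV=0.8, V=1.2, VI=1.4
Highest average = 4.2 → II.
Column bests: S1=5, S2=5, S3=6, S4=4, S5=6.
I regrets: 4, 4, 1, 2, 6 → max 6
II regrets: 4, 0, 0, 1, 0 → max 4
III regrets: 2, 7, 4, 0, 5 → max 7
IV regrets: 0, 7, 3, 5, 7 → max 7
V regrets: 1, 7, 4, 3, 5 → max 7
VI regrets: 5, 4, 5, 5, 0 → max 5
Smallest max regret = 4 → II.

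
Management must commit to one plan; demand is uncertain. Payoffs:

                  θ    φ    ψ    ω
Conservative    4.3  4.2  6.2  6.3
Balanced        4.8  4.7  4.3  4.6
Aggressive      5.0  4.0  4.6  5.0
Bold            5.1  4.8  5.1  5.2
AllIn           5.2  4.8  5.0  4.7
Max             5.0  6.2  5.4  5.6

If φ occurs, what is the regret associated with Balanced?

Best payoff under φ is 6.2.
Regret = 6.2 − 4.7 = 1.5.

1.5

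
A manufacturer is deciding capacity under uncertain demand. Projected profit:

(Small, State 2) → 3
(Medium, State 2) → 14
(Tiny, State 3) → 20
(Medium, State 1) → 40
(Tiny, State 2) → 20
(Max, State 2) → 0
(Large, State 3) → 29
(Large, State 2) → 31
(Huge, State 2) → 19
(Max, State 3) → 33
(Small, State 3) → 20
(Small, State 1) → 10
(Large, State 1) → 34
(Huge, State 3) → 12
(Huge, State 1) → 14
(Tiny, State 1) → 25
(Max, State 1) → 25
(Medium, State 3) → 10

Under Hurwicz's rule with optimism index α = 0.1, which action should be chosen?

Large

Tiny: 0.1·25 + 0.9·20 = 20.5
Small: 0.1·20 + 0.9·3 = 4.7
Medium: 0.1·40 + 0.9·10 = 13
Large: 0.1·34 + 0.9·29 = 29.5
Huge: 0.1·19 + 0.9·12 = 12.7
Max: 0.1·33 + 0.9·0 = 3.3
Highest Hurwicz score = 29.5 → Large.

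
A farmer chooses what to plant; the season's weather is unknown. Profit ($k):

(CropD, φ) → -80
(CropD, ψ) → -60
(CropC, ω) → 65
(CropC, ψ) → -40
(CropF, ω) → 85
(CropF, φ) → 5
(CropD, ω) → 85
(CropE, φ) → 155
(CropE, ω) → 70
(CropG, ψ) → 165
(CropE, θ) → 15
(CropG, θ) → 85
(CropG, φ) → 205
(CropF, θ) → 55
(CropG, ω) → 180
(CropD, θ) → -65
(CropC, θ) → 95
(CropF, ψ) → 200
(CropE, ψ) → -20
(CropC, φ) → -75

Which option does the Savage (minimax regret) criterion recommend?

CropG

Column bests: θ=95, φ=205, ψ=200, ω=180.
CropF regrets: 40, 200, 0, 95 → max 200
CropE regrets: 80, 50, 220, 110 → max 220
CropD regrets: 160, 285, 260, 95 → max 285
CropG regrets: 10, 0, 35, 0 → max 35
CropC regrets: 0, 280, 240, 115 → max 280
Smallest max regret = 35 → CropG.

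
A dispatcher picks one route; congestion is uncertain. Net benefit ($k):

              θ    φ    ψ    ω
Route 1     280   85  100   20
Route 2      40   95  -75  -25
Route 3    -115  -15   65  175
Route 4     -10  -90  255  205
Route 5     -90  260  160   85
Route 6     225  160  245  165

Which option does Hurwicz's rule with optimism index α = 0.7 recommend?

Route 6

Route 1: 0.7·280 + 0.3·20 = 202
Route 2: 0.7·95 + 0.3·(-75) = 44
Route 3: 0.7·175 + 0.3·(-115) = 88
Route 4: 0.7·255 + 0.3·(-90) = 151.5
Route 5: 0.7·260 + 0.3·(-90) = 155
Route 6: 0.7·245 + 0.3·160 = 219.5
Highest Hurwicz score = 219.5 → Route 6.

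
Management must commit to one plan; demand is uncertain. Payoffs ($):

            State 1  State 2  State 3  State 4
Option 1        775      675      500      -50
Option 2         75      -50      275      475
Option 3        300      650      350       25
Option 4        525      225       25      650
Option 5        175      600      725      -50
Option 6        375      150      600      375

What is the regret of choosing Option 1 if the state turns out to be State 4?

Best payoff under State 4 is 650.
Regret = 650 − (-50) = 700.

700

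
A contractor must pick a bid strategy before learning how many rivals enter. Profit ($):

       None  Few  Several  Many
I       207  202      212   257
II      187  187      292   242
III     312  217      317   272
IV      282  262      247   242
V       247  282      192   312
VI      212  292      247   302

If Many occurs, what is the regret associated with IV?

70

Best payoff under Many is 312.
Regret = 312 − 242 = 70.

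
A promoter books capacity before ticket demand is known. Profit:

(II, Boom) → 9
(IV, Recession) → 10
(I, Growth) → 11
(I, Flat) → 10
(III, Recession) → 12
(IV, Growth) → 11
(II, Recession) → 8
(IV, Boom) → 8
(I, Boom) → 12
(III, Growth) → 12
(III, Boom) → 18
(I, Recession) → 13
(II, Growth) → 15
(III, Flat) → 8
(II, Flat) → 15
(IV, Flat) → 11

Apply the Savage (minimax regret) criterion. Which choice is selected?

I

Column bests: Recession=13, Flat=15, Growth=15, Boom=18.
I regrets: 0, 5, 4, 6 → max 6
II regrets: 5, 0, 0, 9 → max 9
III regrets: 1, 7, 3, 0 → max 7
IV regrets: 3, 4, 4, 10 → max 10
Smallest max regret = 6 → I.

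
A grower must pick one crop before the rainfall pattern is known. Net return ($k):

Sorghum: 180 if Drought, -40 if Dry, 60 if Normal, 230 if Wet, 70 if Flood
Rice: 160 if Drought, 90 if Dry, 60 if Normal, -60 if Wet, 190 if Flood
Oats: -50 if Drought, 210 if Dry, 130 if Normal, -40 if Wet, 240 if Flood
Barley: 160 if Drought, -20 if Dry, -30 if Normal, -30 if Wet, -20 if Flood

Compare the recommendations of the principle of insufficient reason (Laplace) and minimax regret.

laplace → Sorghum; minimax regret → Sorghum (agree)

Row averages: Sorghum=100, Rice=88, Oats=98, Barley=12
Highest average = 100 → Sorghum.
Column bests: Drought=180, Dry=210, Normal=130, Wet=230, Flood=240.
Sorghum regrets: 0, 250, 70, 0, 170 → max 250
Rice regrets: 20, 120, 70, 290, 50 → max 290
Oats regrets: 230, 0, 0, 270, 0 → max 270
Barley regrets: 20, 230, 160, 260, 260 → max 260
Smallest max regret = 250 → Sorghum.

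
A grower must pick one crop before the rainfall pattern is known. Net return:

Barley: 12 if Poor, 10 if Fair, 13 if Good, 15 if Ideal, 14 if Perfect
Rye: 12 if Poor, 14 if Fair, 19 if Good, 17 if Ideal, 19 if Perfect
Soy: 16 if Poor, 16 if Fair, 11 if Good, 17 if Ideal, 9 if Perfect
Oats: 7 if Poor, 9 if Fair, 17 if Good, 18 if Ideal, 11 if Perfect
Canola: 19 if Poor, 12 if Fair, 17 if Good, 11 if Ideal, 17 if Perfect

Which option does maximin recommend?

Row minima: Barley=10, Rye=12, Soy=9, Oats=7, Canola=11
Best worst-case = 12 → Rye.

Rye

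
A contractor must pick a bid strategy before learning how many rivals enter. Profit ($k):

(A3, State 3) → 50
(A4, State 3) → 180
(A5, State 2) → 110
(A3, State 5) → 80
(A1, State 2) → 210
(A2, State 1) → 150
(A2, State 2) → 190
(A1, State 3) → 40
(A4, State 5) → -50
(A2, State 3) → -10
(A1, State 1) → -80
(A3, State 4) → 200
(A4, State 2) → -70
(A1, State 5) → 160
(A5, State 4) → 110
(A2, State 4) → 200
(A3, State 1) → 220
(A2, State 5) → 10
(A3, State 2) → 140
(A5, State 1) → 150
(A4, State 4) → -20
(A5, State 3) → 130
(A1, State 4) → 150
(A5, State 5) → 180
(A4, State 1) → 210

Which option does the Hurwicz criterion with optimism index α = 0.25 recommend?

A1: 0.25·210 + 0.75·(-80) = -7.5
A2: 0.25·200 + 0.75·(-10) = 42.5
A3: 0.25·220 + 0.75·50 = 92.5
A4: 0.25·210 + 0.75·(-70) = 0
A5: 0.25·180 + 0.75·110 = 127.5
Highest Hurwicz score = 127.5 → A5.

A5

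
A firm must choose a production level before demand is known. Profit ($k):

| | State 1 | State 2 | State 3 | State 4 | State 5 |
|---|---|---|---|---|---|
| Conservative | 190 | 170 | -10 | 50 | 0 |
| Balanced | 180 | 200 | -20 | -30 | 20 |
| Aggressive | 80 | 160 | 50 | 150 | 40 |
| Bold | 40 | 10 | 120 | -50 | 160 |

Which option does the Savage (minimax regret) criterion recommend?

Column bests: State 1=190, State 2=200, State 3=120, State 4=150, State 5=160.
Conservative regrets: 0, 30, 130, 100, 160 → max 160
Balanced regrets: 10, 0, 140, 180, 140 → max 180
Aggressive regrets: 110, 40, 70, 0, 120 → max 120
Bold regrets: 150, 190, 0, 200, 0 → max 200
Smallest max regret = 120 → Aggressive.

Aggressive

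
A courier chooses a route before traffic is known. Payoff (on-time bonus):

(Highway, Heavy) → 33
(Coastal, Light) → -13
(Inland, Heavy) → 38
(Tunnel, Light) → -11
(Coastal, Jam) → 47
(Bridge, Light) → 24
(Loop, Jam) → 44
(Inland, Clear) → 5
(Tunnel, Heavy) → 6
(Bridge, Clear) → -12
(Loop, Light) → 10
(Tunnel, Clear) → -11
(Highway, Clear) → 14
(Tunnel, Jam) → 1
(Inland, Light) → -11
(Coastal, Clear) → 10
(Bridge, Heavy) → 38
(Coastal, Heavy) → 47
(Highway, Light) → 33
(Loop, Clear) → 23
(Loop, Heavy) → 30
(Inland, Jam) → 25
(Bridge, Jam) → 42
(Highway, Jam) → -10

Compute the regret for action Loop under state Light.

23

Best payoff under Light is 33.
Regret = 33 − 10 = 23.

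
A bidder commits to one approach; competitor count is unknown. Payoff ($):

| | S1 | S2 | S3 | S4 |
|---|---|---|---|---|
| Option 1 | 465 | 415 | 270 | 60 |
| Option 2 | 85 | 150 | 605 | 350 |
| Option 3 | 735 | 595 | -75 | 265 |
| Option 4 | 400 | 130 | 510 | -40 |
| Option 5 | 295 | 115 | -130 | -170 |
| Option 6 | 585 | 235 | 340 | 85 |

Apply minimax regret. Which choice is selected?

Column bests: S1=735, S2=595, S3=605, S4=350.
Option 1 regrets: 270, 180, 335, 290 → max 335
Option 2 regrets: 650, 445, 0, 0 → max 650
Option 3 regrets: 0, 0, 680, 85 → max 680
Option 4 regrets: 335, 465, 95, 390 → max 465
Option 5 regrets: 440, 480, 735, 520 → max 735
Option 6 regrets: 150, 360, 265, 265 → max 360
Smallest max regret = 335 → Option 1.

Option 1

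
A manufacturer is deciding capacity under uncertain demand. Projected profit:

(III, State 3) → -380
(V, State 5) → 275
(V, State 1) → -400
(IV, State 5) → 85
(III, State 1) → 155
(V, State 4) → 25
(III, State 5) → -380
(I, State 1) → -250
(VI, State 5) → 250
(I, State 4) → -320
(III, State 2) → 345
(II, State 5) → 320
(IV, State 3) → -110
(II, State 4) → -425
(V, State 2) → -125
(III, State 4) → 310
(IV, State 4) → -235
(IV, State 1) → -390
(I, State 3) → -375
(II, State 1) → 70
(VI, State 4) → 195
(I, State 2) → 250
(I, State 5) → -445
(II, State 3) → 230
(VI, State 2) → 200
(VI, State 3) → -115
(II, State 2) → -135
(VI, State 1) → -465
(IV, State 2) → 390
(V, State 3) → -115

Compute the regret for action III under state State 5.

Best payoff under State 5 is 320.
Regret = 320 − (-380) = 700.

700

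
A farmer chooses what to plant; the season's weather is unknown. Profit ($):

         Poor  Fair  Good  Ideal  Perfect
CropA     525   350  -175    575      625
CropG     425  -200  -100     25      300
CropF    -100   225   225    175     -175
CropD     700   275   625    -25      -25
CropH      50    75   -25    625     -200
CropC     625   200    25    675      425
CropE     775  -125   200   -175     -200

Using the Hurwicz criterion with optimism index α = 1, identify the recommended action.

CropE

CropA: 1·625 + 0·(-175) = 625
CropG: 1·425 + 0·(-200) = 425
CropF: 1·225 + 0·(-175) = 225
CropD: 1·700 + 0·(-25) = 700
CropH: 1·625 + 0·(-200) = 625
CropC: 1·675 + 0·25 = 675
CropE: 1·775 + 0·(-200) = 775
Highest Hurwicz score = 775 → CropE.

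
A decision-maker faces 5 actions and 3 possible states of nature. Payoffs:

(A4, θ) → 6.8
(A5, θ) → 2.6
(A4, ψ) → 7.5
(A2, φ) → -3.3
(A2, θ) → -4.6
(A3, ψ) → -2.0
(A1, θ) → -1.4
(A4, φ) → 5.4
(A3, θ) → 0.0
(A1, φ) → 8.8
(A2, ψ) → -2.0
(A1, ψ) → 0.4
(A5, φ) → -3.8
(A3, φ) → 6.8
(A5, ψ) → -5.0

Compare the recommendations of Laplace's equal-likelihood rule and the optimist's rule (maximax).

laplace → A4; maximax → A1 (disagree)

Row averages: A1=2.6, A2=-3.3, A3=1.6, A4=197/30, A5=-31/15
Highest average = 197/30 → A4.
Row maxima: A1=8.8, A2=-2.0, A3=6.8, A4=7.5, A5=2.6
Best best-case = 8.8 → A1.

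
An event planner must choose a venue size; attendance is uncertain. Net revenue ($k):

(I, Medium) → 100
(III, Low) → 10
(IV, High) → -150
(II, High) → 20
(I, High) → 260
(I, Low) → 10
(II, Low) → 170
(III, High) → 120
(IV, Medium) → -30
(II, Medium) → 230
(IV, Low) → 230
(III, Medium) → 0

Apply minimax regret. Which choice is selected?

I

Column bests: Low=230, Medium=230, High=260.
I regrets: 220, 130, 0 → max 220
II regrets: 60, 0, 240 → max 240
III regrets: 220, 230, 140 → max 230
IV regrets: 0, 260, 410 → max 410
Smallest max regret = 220 → I.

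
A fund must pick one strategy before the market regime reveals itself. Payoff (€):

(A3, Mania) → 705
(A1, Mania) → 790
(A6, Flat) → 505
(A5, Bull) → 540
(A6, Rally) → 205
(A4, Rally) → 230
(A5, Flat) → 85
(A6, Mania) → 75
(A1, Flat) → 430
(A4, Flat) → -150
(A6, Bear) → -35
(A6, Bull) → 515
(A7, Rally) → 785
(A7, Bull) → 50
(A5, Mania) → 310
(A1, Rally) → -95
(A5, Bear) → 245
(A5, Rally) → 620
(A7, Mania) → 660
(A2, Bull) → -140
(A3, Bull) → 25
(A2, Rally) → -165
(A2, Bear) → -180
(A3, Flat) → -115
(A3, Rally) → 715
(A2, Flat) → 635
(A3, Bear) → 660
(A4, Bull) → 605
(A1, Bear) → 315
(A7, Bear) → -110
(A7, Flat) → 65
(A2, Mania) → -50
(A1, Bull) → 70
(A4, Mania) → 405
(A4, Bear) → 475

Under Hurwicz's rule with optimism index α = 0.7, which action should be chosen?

A1: 0.7·790 + 0.3·(-95) = 524.5
A2: 0.7·635 + 0.3·(-180) = 390.5
A3: 0.7·715 + 0.3·(-115) = 466
A4: 0.7·605 + 0.3·(-150) = 378.5
A5: 0.7·620 + 0.3·85 = 459.5
A6: 0.7·515 + 0.3·(-35) = 350
A7: 0.7·785 + 0.3·(-110) = 516.5
Highest Hurwicz score = 524.5 → A1.

A1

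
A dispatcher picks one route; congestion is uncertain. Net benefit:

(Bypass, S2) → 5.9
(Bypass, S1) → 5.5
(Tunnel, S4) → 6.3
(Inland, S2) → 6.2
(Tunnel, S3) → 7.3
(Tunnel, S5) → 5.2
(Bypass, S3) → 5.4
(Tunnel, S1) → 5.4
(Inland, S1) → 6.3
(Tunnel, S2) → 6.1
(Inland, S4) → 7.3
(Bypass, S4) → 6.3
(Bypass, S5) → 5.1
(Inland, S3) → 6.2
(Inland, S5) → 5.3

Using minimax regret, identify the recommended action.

Tunnel

Column bests: S1=6.3, S2=6.2, S3=7.3, S4=7.3, S5=5.3.
Bypass regrets: 0.8, 0.3, 1.9, 1.0, 0.2 → max 1.9
Inland regrets: 0.0, 0.0, 1.1, 0.0, 0.0 → max 1.1
Tunnel regrets: 0.9, 0.1, 0.0, 1.0, 0.1 → max 1.0
Smallest max regret = 1.0 → Tunnel.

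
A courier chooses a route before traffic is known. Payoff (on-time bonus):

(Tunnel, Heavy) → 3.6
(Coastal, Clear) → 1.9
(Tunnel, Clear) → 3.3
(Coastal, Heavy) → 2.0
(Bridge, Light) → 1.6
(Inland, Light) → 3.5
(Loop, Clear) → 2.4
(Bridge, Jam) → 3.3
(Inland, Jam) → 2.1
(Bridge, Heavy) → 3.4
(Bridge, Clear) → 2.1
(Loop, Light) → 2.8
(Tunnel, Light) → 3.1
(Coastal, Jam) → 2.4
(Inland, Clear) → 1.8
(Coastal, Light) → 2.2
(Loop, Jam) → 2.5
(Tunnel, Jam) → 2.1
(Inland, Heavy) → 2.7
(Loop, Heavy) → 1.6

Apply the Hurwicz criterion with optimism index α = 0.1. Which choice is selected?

Tunnel

Coastal: 0.1·2.4 + 0.9·1.9 = 1.95
Tunnel: 0.1·3.6 + 0.9·2.1 = 2.25
Bridge: 0.1·3.4 + 0.9·1.6 = 1.78
Inland: 0.1·3.5 + 0.9·1.8 = 1.97
Loop: 0.1·2.8 + 0.9·1.6 = 1.72
Highest Hurwicz score = 2.25 → Tunnel.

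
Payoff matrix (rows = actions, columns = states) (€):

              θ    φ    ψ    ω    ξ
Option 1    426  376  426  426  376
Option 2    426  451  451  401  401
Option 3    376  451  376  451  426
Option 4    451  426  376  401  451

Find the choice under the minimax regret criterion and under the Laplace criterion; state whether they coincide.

Column bests: θ=451, φ=451, ψ=451, ω=451, ξ=451.
Option 1 regrets: 25, 75, 25, 25, 75 → max 75
Option 2 regrets: 25, 0, 0, 50, 50 → max 50
Option 3 regrets: 75, 0, 75, 0, 25 → max 75
Option 4 regrets: 0, 25, 75, 50, 0 → max 75
Smallest max regret = 50 → Option 2.
Row averages: Option 1=406, Option 2=426, Option 3=416, Option 4=421
Highest average = 426 → Option 2.

minimax regret → Option 2; laplace → Option 2 (agree)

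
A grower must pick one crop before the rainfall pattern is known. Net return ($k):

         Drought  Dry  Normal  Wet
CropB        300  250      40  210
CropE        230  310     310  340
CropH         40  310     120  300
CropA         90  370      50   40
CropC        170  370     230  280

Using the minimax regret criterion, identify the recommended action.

CropE

Column bests: Drought=300, Dry=370, Normal=310, Wet=340.
CropB regrets: 0, 120, 270, 130 → max 270
CropE regrets: 70, 60, 0, 0 → max 70
CropH regrets: 260, 60, 190, 40 → max 260
CropA regrets: 210, 0, 260, 300 → max 300
CropC regrets: 130, 0, 80, 60 → max 130
Smallest max regret = 70 → CropE.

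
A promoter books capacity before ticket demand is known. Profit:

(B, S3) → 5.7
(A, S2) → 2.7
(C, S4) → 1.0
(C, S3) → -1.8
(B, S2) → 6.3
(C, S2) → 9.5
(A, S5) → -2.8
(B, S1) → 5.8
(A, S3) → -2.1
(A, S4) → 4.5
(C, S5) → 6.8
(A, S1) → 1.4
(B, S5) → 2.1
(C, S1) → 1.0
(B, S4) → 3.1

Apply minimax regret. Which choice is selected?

B

Column bests: S1=5.8, S2=9.5, S3=5.7, S4=4.5, S5=6.8.
A regrets: 4.4, 6.8, 7.8, 0.0, 9.6 → max 9.6
B regrets: 0.0, 3.2, 0.0, 1.4, 4.7 → max 4.7
C regrets: 4.8, 0.0, 7.5, 3.5, 0.0 → max 7.5
Smallest max regret = 4.7 → B.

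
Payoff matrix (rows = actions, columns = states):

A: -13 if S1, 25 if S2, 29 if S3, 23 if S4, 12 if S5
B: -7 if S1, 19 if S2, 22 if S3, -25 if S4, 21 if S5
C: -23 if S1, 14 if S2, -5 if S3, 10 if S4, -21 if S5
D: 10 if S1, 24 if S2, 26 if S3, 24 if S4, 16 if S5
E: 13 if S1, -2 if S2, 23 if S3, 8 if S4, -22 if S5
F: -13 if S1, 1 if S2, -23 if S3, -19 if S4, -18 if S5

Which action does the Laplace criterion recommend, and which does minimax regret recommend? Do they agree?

Row averages: A=15.2, B=6, C=-5, D=20, E=4, F=-14.4
Highest average = 20 → D.
Column bests: S1=13, S2=25, S3=29, S4=24, S5=21.
A regrets: 26, 0, 0, 1, 9 → max 26
B regrets: 20, 6, 7, 49, 0 → max 49
C regrets: 36, 11, 34, 14, 42 → max 42
D regrets: 3, 1, 3, 0, 5 → max 5
E regrets: 0, 27, 6, 16, 43 → max 43
F regrets: 26, 24, 52, 43, 39 → max 52
Smallest max regret = 5 → D.

laplace → D; minimax regret → D (agree)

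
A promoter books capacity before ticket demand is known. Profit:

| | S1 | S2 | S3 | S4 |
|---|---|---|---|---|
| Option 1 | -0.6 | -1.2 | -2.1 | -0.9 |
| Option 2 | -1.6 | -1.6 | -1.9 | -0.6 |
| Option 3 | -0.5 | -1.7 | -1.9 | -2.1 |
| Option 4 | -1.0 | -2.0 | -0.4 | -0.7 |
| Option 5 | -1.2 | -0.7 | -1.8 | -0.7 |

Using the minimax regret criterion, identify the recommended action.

Column bests: S1=-0.5, S2=-0.7, S3=-0.4, S4=-0.6.
Option 1 regrets: 0.1, 0.5, 1.7, 0.3 → max 1.7
Option 2 regrets: 1.1, 0.9, 1.5, 0.0 → max 1.5
Option 3 regrets: 0.0, 1.0, 1.5, 1.5 → max 1.5
Option 4 regrets: 0.5, 1.3, 0.0, 0.1 → max 1.3
Option 5 regrets: 0.7, 0.0, 1.4, 0.1 → max 1.4
Smallest max regret = 1.3 → Option 4.

Option 4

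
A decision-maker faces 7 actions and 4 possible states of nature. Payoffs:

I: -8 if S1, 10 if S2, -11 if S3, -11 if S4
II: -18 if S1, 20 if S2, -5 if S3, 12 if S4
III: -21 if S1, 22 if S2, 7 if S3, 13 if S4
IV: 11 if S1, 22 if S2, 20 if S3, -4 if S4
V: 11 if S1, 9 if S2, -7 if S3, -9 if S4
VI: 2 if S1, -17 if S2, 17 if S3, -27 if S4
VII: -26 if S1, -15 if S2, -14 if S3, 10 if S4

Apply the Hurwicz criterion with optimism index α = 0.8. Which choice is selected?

IV

I: 0.8·10 + 0.2·(-11) = 5.8
II: 0.8·20 + 0.2·(-18) = 12.4
III: 0.8·22 + 0.2·(-21) = 13.4
IV: 0.8·22 + 0.2·(-4) = 16.8
V: 0.8·11 + 0.2·(-9) = 7
VI: 0.8·17 + 0.2·(-27) = 8.2
VII: 0.8·10 + 0.2·(-26) = 2.8
Highest Hurwicz score = 16.8 → IV.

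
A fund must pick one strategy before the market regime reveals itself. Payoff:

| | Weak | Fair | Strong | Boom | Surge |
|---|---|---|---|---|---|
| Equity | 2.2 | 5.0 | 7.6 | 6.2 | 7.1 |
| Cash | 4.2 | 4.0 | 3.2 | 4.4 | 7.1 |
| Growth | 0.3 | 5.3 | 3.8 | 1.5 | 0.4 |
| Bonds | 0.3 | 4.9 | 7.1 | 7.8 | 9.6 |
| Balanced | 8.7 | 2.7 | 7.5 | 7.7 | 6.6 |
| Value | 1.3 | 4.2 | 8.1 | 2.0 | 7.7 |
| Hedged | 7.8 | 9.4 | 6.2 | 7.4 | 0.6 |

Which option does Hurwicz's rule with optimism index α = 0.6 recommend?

Balanced

Equity: 0.6·7.6 + 0.4·2.2 = 5.44
Cash: 0.6·7.1 + 0.4·3.2 = 5.54
Growth: 0.6·5.3 + 0.4·0.3 = 3.3
Bonds: 0.6·9.6 + 0.4·0.3 = 5.88
Balanced: 0.6·8.7 + 0.4·2.7 = 6.3
Value: 0.6·8.1 + 0.4·1.3 = 5.38
Hedged: 0.6·9.4 + 0.4·0.6 = 5.88
Highest Hurwicz score = 6.3 → Balanced.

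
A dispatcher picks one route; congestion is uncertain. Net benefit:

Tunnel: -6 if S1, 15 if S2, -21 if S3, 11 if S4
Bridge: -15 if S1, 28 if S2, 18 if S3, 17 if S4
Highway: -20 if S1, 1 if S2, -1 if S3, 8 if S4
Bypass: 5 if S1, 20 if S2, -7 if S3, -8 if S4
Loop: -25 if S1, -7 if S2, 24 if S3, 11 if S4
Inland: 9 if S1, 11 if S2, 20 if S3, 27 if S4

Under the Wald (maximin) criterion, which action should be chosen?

Inland

Row minima: Tunnel=-21, Bridge=-15, Highway=-20, Bypass=-8, Loop=-25, Inland=9
Best worst-case = 9 → Inland.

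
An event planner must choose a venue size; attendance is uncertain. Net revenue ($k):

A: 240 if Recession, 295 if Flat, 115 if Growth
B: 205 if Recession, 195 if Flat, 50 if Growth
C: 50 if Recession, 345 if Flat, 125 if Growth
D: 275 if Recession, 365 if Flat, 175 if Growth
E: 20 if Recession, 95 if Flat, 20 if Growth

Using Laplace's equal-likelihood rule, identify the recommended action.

D

Row averages: A=650/3, B=150, C=520/3, D=815/3, E=45
Highest average = 815/3 → D.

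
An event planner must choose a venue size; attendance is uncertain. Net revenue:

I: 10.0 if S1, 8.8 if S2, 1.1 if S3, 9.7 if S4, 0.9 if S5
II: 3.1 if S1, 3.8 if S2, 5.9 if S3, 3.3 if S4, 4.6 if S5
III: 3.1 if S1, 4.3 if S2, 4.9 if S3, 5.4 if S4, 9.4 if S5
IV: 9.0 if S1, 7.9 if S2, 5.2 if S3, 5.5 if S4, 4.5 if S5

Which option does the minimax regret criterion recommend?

IV

Column bests: S1=10.0, S2=8.8, S3=5.9, S4=9.7, S5=9.4.
I regrets: 0.0, 0.0, 4.8, 0.0, 8.5 → max 8.5
II regrets: 6.9, 5.0, 0.0, 6.4, 4.8 → max 6.9
III regrets: 6.9, 4.5, 1.0, 4.3, 0.0 → max 6.9
IV regrets: 1.0, 0.9, 0.7, 4.2, 4.9 → max 4.9
Smallest max regret = 4.9 → IV.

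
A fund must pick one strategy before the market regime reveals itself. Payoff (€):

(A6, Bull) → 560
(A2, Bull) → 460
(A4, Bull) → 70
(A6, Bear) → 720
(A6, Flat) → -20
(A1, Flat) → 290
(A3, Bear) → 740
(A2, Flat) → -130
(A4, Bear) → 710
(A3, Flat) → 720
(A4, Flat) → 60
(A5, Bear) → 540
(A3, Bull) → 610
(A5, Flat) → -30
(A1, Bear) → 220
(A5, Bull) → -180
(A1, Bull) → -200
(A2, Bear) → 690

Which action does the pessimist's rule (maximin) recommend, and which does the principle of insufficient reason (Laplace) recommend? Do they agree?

Row minima: A1=-200, A2=-130, A3=610, A4=60, A5=-180, A6=-20
Best worst-case = 610 → A3.
Row averages: A1=310/3, A2=340, A3=690, A4=280, A5=110, A6=420
Highest average = 690 → A3.

maximin → A3; laplace → A3 (agree)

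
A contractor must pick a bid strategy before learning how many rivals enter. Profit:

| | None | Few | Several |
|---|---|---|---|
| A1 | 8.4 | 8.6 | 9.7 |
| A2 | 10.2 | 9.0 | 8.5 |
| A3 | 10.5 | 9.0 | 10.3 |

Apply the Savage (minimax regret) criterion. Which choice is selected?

Column bests: None=10.5, Few=9.0, Several=10.3.
A1 regrets: 2.1, 0.4, 0.6 → max 2.1
A2 regrets: 0.3, 0.0, 1.8 → max 1.8
A3 regrets: 0.0, 0.0, 0.0 → max 0.0
Smallest max regret = 0.0 → A3.

A3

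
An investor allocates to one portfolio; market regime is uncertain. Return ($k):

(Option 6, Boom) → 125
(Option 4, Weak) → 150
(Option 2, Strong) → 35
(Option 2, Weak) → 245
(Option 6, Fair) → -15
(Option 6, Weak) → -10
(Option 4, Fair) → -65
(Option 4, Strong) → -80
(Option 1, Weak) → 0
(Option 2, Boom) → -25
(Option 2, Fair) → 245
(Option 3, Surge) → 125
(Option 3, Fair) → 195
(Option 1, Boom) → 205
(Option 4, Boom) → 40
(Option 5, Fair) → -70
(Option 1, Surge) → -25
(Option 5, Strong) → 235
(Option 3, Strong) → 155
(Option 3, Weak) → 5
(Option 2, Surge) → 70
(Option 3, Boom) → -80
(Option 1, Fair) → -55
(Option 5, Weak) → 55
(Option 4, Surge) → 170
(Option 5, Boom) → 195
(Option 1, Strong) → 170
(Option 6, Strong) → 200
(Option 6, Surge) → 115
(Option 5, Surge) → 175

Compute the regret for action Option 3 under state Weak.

240

Best payoff under Weak is 245.
Regret = 245 − 5 = 240.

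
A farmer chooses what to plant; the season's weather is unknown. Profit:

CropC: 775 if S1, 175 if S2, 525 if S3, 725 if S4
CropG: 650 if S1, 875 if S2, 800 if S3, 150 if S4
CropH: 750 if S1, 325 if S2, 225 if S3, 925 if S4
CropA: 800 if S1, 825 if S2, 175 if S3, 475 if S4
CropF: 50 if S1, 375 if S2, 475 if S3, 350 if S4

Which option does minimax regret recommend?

CropH

Column bests: S1=800, S2=875, S3=800, S4=925.
CropC regrets: 25, 700, 275, 200 → max 700
CropG regrets: 150, 0, 0, 775 → max 775
CropH regrets: 50, 550, 575, 0 → max 575
CropA regrets: 0, 50, 625, 450 → max 625
CropF regrets: 750, 500, 325, 575 → max 750
Smallest max regret = 575 → CropH.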